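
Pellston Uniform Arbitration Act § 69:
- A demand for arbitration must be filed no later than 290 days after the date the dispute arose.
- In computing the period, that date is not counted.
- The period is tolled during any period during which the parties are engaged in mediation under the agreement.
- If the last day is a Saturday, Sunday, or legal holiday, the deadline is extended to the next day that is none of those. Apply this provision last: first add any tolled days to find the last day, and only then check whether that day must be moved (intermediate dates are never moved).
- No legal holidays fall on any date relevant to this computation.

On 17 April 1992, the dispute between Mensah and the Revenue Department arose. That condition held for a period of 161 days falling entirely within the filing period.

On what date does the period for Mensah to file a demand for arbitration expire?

290 days after 17 April 1992 is February 1, 1993.
Tolling adds 161 days: February 1, 1993 + 161 days = July 12, 1993.
July 12, 1993 is a Monday and not a legal holiday, so no extension applies.

July 12, 1993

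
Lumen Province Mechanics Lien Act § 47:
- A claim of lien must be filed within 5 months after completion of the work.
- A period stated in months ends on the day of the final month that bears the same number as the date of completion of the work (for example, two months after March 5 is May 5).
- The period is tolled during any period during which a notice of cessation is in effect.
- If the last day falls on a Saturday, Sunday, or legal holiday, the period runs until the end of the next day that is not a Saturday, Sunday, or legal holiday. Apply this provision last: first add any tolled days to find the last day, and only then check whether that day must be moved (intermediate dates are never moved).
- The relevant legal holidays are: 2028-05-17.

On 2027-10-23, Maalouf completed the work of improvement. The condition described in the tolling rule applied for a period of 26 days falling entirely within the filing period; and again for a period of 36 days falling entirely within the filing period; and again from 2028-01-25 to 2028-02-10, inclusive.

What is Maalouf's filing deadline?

5 months after 2027-10-23 is March 23, 2028.
Tolling adds 26 days: March 23, 2028 + 26 days = April 18, 2028.
Tolling adds 36 days: April 18, 2028 + 36 days = May 24, 2028.
From January 25, 2028 through February 10, 2028 inclusive is 17 days; tolling adds 17 days: May 24, 2028 + 17 days = June 10, 2028.
June 10, 2028 is Saturday; June 11, 2028 is Sunday. The next qualifying day is June 12, 2028.

June 12, 2028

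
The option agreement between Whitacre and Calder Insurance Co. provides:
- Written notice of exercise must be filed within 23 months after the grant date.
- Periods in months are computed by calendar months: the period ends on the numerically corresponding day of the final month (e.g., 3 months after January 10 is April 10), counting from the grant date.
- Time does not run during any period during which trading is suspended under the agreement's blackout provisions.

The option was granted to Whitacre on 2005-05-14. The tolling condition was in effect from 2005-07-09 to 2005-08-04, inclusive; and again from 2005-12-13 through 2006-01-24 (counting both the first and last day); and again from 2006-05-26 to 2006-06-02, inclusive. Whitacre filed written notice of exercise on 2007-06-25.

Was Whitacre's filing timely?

Yes

23 months after 2005-05-14 is April 14, 2007.
From July 9, 2005 through August 4, 2005 inclusive is 27 days; tolling adds 27 days: April 14, 2007 + 27 days = May 11, 2007.
From December 13, 2005 through January 24, 2006 inclusive is 43 days; tolling adds 43 days: May 11, 2007 + 43 days = June 23, 2007.
From May 26, 2006 through June 2, 2006 inclusive is 8 days; tolling adds 8 days: June 23, 2007 + 8 days = July 1, 2007.
The deadline is July 1, 2007; the filing on June 25, 2007 is on or before that date.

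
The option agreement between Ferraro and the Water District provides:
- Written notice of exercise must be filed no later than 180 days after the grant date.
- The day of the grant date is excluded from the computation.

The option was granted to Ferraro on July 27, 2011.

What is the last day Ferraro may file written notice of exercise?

180 days after July 27, 2011 is January 23, 2012.

January 23, 2012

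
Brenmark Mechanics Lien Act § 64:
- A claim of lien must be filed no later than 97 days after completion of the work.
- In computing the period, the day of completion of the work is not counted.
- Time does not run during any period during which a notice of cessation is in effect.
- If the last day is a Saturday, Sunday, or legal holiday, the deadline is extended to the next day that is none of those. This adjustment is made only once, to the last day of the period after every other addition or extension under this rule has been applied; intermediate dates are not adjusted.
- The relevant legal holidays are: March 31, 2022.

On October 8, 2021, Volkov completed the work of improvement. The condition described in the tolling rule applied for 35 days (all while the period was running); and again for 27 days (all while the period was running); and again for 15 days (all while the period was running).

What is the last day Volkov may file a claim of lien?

97 days after October 8, 2021 is January 13, 2022.
Tolling adds 35 days: January 13, 2022 + 35 days = February 17, 2022.
Tolling adds 27 days: February 17, 2022 + 27 days = March 16, 2022.
Tolling adds 15 days: March 16, 2022 + 15 days = March 31, 2022.
March 31, 2022 is a listed holiday. The next qualifying day is April 1, 2022.

April 1, 2022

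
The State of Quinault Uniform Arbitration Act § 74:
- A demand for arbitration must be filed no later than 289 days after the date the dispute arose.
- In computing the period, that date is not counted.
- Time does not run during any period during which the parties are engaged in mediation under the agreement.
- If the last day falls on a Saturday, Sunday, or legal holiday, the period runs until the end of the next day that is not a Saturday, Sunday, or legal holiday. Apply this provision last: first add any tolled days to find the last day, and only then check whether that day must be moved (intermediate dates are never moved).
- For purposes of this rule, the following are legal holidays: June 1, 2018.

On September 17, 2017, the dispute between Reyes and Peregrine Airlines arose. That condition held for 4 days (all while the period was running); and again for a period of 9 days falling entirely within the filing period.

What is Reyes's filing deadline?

289 days after September 17, 2017 is July 3, 2018.
Tolling adds 4 days: July 3, 2018 + 4 days = July 7, 2018.
Tolling adds 9 days: July 7, 2018 + 9 days = July 16, 2018.
July 16, 2018 is a Monday and not a legal holiday, so no extension applies.

July 16, 2018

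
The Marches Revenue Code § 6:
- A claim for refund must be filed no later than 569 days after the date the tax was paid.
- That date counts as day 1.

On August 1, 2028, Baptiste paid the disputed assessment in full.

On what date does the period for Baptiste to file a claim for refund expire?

February 20, 2030

Counting August 1, 2028 as day 1, day 569 is February 20, 2030.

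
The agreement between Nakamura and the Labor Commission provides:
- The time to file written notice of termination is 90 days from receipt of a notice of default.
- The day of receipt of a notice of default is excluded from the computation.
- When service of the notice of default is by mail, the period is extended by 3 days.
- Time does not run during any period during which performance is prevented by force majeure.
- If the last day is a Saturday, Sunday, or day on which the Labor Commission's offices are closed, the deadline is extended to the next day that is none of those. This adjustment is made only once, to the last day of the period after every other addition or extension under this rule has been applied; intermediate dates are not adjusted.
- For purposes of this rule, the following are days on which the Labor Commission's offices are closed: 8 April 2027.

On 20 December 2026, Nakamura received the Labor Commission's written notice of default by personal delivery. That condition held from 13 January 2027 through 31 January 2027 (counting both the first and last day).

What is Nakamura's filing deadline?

April 9, 2027

90 days after 20 December 2026 is March 20, 2027.
Service was not by mail, so no mail extension applies.
From January 13, 2027 through January 31, 2027 inclusive is 19 days; tolling adds 19 days: March 20, 2027 + 19 days = April 8, 2027.
April 8, 2027 is a listed holiday. The next qualifying day is April 9, 2027.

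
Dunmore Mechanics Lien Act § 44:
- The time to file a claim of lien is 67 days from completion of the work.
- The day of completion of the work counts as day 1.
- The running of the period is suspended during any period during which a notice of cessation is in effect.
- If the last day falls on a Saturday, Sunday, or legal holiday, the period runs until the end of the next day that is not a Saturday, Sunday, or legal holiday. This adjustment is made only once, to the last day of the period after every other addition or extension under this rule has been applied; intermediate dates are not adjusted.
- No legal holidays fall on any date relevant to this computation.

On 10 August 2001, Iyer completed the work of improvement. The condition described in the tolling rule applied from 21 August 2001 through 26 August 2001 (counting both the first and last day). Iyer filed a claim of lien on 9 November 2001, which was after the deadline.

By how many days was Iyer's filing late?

Counting 10 August 2001 as day 1, day 67 is October 15, 2001.
From August 21, 2001 through August 26, 2001 inclusive is 6 days; tolling adds 6 days: October 15, 2001 + 6 days = October 21, 2001.
October 21, 2001 is Sunday. The next qualifying day is October 22, 2001.
The deadline is October 22, 2001; from October 22, 2001 to November 9, 2001 is 18 days.

18 days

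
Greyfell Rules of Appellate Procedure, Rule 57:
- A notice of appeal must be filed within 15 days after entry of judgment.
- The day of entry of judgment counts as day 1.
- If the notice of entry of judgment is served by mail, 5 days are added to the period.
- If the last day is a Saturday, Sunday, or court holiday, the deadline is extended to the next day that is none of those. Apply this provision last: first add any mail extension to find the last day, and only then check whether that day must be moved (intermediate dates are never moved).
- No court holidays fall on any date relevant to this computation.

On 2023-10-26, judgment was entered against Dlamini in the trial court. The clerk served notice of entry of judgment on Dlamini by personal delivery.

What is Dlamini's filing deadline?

November 9, 2023

Counting 2023-10-26 as day 1, day 15 is November 9, 2023.
Service was not by mail, so no mail extension applies.
November 9, 2023 is a Thursday and not a court holiday, so no extension applies.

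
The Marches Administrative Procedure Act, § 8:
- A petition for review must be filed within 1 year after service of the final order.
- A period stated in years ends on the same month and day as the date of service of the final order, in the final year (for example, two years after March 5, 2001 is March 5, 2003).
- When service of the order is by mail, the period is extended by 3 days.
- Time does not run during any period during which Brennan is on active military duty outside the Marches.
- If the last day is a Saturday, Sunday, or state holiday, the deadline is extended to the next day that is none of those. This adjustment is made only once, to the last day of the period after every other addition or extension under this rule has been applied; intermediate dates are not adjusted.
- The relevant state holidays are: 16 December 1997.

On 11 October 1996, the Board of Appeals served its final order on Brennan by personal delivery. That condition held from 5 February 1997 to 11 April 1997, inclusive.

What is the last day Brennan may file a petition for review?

December 17, 1997

1 year after 11 October 1996 is October 11, 1997.
Service was not by mail, so no mail extension applies.
From February 5, 1997 through April 11, 1997 inclusive is 66 days; tolling adds 66 days: October 11, 1997 + 66 days = December 16, 1997.
December 16, 1997 is a listed holiday. The next qualifying day is December 17, 1997.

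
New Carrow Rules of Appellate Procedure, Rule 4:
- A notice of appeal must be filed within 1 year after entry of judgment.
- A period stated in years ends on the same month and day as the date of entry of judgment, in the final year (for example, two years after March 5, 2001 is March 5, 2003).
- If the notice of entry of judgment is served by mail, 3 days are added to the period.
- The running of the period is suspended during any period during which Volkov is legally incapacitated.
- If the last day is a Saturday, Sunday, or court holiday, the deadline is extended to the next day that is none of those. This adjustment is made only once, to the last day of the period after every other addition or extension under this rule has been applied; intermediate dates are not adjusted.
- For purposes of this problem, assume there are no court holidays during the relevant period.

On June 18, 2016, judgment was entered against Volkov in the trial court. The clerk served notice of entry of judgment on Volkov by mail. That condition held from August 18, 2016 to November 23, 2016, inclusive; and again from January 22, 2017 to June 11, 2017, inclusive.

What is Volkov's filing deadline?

February 15, 2018

1 year after June 18, 2016 is June 18, 2017.
Service was by mail, adding 3 days: June 18, 2017 + 3 days = June 21, 2017.
From August 18, 2016 through November 23, 2016 inclusive is 98 days; tolling adds 98 days: June 21, 2017 + 98 days = September 27, 2017.
From January 22, 2017 through June 11, 2017 inclusive is 141 days; tolling adds 141 days: September 27, 2017 + 141 days = February 15, 2018.
February 15, 2018 is a Thursday and not a court holiday, so no extension applies.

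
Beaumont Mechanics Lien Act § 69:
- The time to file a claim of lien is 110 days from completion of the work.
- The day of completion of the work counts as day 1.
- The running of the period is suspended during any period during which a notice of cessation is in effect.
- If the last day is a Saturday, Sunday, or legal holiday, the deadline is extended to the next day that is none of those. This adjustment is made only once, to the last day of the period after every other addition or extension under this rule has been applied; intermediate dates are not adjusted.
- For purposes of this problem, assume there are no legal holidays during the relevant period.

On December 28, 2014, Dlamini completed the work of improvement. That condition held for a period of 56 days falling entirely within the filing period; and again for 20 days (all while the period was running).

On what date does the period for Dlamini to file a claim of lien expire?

Counting December 28, 2014 as day 1, day 110 is April 16, 2015.
Tolling adds 56 days: April 16, 2015 + 56 days = June 11, 2015.
Tolling adds 20 days: June 11, 2015 + 20 days = July 1, 2015.
July 1, 2015 is a Wednesday and not a legal holiday, so no extension applies.

July 1, 2015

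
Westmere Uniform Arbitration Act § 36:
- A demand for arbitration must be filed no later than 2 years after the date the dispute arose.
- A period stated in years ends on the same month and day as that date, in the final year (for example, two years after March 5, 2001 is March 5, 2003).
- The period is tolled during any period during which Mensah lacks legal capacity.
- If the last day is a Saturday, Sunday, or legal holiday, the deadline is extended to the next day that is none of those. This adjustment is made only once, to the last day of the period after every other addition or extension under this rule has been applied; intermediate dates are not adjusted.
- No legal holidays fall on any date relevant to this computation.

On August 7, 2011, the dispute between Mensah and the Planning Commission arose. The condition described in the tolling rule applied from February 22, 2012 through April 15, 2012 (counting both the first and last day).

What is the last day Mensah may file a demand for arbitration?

2 years after August 7, 2011 is August 7, 2013.
From February 22, 2012 through April 15, 2012 inclusive is 54 days; tolling adds 54 days: August 7, 2013 + 54 days = September 30, 2013.
September 30, 2013 is a Monday and not a legal holiday, so no extension applies.

September 30, 2013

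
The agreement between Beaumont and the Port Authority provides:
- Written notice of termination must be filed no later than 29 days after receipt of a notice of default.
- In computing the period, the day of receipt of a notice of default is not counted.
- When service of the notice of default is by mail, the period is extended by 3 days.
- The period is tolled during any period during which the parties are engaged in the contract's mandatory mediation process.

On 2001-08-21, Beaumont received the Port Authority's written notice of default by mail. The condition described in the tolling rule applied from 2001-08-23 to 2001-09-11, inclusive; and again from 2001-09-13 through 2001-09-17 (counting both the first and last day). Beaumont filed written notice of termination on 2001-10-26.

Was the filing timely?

No

29 days after 2001-08-21 is September 19, 2001.
Service was by mail, adding 3 days: September 19, 2001 + 3 days = September 22, 2001.
From August 23, 2001 through September 11, 2001 inclusive is 20 days; tolling adds 20 days: September 22, 2001 + 20 days = October 12, 2001.
From September 13, 2001 through September 17, 2001 inclusive is 5 days; tolling adds 5 days: October 12, 2001 + 5 days = October 17, 2001.
The deadline is October 17, 2001; the filing on October 26, 2001 is after that date.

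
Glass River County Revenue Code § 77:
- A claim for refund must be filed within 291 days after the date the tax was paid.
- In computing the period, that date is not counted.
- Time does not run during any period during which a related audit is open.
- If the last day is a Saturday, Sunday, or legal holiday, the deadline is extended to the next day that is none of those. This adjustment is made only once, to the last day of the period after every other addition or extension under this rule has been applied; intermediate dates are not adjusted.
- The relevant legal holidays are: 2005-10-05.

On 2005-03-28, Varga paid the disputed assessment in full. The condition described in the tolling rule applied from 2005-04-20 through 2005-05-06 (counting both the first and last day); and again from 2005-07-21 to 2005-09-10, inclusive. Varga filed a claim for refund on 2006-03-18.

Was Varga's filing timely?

291 days after 2005-03-28 is January 13, 2006.
From April 20, 2005 through May 6, 2005 inclusive is 17 days; tolling adds 17 days: January 13, 2006 + 17 days = January 30, 2006.
From July 21, 2005 through September 10, 2005 inclusive is 52 days; tolling adds 52 days: January 30, 2006 + 52 days = March 23, 2006.
March 23, 2006 is a Thursday and not a legal holiday, so no extension applies.
The deadline is March 23, 2006; the filing on March 18, 2006 is on or before that date.

Yes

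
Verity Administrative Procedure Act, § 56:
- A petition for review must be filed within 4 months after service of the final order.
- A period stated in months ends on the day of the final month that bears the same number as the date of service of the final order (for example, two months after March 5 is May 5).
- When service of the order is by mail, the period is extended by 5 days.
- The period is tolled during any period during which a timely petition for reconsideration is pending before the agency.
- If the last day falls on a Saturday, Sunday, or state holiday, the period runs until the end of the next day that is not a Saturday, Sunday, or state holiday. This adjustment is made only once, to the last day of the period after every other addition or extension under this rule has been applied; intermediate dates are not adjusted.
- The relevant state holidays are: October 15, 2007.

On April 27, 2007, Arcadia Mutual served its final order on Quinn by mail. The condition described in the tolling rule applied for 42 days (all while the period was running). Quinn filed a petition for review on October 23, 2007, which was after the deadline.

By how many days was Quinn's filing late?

7 days

4 months after April 27, 2007 is August 27, 2007.
Service was by mail, adding 5 days: August 27, 2007 + 5 days = September 1, 2007.
Tolling adds 42 days: September 1, 2007 + 42 days = October 13, 2007.
October 13, 2007 is Saturday; October 14, 2007 is Sunday; October 15, 2007 is a listed holiday. The next qualifying day is October 16, 2007.
The deadline is October 16, 2007; from October 16, 2007 to October 23, 2007 is 7 days.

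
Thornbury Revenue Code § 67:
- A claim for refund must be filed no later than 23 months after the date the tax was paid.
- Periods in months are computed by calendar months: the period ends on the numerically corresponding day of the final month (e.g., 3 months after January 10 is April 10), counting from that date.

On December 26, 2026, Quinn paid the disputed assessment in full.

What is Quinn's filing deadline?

23 months after December 26, 2026 is November 26, 2028.

November 26, 2028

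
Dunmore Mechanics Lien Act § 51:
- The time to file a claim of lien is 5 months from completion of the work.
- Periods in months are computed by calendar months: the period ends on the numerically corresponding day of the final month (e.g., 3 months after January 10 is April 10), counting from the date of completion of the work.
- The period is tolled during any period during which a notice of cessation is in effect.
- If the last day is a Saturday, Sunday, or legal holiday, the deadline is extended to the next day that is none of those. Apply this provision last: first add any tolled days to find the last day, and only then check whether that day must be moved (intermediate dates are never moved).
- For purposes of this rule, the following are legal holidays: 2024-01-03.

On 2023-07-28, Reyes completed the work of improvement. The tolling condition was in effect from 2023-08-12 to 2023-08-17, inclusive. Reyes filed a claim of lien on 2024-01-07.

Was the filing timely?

No

5 months after 2023-07-28 is December 28, 2023.
From August 12, 2023 through August 17, 2023 inclusive is 6 days; tolling adds 6 days: December 28, 2023 + 6 days = January 3, 2024.
January 3, 2024 is a listed holiday. The next qualifying day is January 4, 2024.
The deadline is January 4, 2024; the filing on January 7, 2024 is after that date.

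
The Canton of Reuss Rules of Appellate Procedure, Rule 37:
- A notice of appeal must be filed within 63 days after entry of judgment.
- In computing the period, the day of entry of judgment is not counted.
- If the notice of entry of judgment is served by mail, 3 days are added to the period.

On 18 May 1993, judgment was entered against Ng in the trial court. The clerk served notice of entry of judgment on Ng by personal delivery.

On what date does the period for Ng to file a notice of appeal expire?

63 days after 18 May 1993 is July 20, 1993.
Service was not by mail, so no mail extension applies.

July 20, 1993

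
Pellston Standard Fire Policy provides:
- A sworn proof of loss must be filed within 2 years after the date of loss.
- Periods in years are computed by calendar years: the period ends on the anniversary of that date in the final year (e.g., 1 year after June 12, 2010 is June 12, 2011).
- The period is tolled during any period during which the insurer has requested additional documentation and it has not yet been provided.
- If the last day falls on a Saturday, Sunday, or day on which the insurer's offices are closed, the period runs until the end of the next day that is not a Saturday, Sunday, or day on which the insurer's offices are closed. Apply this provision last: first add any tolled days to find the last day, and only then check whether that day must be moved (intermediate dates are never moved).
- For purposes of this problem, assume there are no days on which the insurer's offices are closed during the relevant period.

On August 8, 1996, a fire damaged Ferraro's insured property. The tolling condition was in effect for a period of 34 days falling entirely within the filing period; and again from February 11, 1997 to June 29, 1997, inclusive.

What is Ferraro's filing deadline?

2 years after August 8, 1996 is August 8, 1998.
Tolling adds 34 days: August 8, 1998 + 34 days = September 11, 1998.
From February 11, 1997 through June 29, 1997 inclusive is 139 days; tolling adds 139 days: September 11, 1998 + 139 days = January 28, 1999.
January 28, 1999 is a Thursday and not a day on which the insurer's offices are closed, so no extension applies.

January 28, 1999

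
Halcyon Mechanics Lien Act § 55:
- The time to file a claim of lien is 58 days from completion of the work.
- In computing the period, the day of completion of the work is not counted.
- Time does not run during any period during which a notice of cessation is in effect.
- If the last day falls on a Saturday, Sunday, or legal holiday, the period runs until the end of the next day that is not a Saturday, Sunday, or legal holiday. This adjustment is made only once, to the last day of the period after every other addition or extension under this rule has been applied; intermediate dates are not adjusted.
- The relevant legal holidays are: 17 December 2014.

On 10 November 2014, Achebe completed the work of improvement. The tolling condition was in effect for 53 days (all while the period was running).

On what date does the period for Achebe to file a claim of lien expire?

58 days after 10 November 2014 is January 7, 2015.
Tolling adds 53 days: January 7, 2015 + 53 days = March 1, 2015.
March 1, 2015 is Sunday. The next qualifying day is March 2, 2015.

March 2, 2015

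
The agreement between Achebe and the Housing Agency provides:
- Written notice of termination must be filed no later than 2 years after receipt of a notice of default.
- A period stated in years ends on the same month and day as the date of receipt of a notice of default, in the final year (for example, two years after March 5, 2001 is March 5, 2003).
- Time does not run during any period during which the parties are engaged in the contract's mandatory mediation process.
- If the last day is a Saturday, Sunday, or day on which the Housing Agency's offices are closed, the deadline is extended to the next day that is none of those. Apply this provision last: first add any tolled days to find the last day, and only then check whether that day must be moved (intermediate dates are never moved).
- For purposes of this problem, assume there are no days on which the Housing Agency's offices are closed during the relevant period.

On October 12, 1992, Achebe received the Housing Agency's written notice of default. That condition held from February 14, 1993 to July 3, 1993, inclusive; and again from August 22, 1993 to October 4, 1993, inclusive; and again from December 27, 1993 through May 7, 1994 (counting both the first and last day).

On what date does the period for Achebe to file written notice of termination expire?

2 years after October 12, 1992 is October 12, 1994.
From February 14, 1993 through July 3, 1993 inclusive is 140 days; tolling adds 140 days: October 12, 1994 + 140 days = March 1, 1995.
From August 22, 1993 through October 4, 1993 inclusive is 44 days; tolling adds 44 days: March 1, 1995 + 44 days = April 14, 1995.
From December 27, 1993 through May 7, 1994 inclusive is 132 days; tolling adds 132 days: April 14, 1995 + 132 days = August 24, 1995.
August 24, 1995 is a Thursday and not a day on which the Housing Agency's offices are closed, so no extension applies.

August 24, 1995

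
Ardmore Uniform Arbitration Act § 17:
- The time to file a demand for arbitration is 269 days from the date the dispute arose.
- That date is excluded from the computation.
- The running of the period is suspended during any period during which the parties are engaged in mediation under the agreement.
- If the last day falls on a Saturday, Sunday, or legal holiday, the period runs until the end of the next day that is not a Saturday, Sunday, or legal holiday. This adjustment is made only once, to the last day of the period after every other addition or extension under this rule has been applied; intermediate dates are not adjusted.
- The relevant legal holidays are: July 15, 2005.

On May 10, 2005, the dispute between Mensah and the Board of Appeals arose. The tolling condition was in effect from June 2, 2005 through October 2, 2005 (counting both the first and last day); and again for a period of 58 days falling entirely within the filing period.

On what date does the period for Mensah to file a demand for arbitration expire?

August 3, 2006

269 days after May 10, 2005 is February 3, 2006.
From June 2, 2005 through October 2, 2005 inclusive is 123 days; tolling adds 123 days: February 3, 2006 + 123 days = June 6, 2006.
Tolling adds 58 days: June 6, 2006 + 58 days = August 3, 2006.
August 3, 2006 is a Thursday and not a legal holiday, so no extension applies.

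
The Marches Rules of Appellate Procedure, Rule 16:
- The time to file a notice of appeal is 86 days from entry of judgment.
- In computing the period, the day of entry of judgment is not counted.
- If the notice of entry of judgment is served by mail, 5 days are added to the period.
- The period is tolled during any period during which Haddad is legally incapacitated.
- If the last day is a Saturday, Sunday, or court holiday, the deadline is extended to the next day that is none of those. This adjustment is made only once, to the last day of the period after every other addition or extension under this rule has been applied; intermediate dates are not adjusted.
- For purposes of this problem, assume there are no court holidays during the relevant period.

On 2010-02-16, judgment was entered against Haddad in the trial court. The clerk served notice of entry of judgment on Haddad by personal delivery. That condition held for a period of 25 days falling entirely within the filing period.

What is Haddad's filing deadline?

June 7, 2010

86 days after 2010-02-16 is May 13, 2010.
Service was not by mail, so no mail extension applies.
Tolling adds 25 days: May 13, 2010 + 25 days = June 7, 2010.
June 7, 2010 is a Monday and not a court holiday, so no extension applies.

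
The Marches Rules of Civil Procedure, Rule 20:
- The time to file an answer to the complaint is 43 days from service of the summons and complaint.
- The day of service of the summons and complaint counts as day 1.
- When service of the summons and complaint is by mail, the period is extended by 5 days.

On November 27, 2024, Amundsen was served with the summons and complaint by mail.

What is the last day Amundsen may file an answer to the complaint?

January 13, 2025

Counting November 27, 2024 as day 1, day 43 is January 8, 2025.
Service was by mail, adding 5 days: January 8, 2025 + 5 days = January 13, 2025.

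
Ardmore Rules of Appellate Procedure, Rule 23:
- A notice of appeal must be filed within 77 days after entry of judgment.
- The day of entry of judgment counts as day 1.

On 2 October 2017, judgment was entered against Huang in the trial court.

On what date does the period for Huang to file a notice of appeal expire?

Counting 2 October 2017 as day 1, day 77 is December 17, 2017.

December 17, 2017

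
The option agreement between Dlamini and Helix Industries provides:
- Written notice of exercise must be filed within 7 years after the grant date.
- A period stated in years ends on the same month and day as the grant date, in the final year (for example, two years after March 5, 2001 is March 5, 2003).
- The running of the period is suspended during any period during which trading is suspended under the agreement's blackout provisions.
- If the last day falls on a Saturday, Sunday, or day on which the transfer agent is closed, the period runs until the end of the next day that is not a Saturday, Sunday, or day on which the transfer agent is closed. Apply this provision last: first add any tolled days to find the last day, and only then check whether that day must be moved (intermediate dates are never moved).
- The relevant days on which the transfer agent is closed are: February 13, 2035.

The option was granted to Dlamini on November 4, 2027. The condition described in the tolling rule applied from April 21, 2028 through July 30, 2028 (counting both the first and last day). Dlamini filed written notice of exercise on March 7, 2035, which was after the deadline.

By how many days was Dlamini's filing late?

7 years after November 4, 2027 is November 4, 2034.
From April 21, 2028 through July 30, 2028 inclusive is 101 days; tolling adds 101 days: November 4, 2034 + 101 days = February 13, 2035.
February 13, 2035 is a listed holiday. The next qualifying day is February 14, 2035.
The deadline is February 14, 2035; from February 14, 2035 to March 7, 2035 is 21 days.

21 days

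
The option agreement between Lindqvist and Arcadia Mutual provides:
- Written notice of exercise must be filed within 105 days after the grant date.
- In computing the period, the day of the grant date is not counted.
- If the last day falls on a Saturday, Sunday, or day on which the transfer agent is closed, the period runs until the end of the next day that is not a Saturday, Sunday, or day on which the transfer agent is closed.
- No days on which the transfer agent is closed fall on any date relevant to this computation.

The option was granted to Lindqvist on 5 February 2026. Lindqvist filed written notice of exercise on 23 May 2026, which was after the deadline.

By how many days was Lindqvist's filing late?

2 days

105 days after 5 February 2026 is May 21, 2026.
May 21, 2026 is a Thursday and not a day on which the transfer agent is closed, so no extension applies.
The deadline is May 21, 2026; from May 21, 2026 to May 23, 2026 is 2 days.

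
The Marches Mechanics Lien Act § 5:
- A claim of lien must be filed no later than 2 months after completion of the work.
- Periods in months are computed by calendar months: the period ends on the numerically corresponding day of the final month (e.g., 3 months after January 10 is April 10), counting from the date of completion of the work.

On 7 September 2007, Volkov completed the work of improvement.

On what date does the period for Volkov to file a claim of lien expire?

November 7, 2007

2 months after 7 September 2007 is November 7, 2007.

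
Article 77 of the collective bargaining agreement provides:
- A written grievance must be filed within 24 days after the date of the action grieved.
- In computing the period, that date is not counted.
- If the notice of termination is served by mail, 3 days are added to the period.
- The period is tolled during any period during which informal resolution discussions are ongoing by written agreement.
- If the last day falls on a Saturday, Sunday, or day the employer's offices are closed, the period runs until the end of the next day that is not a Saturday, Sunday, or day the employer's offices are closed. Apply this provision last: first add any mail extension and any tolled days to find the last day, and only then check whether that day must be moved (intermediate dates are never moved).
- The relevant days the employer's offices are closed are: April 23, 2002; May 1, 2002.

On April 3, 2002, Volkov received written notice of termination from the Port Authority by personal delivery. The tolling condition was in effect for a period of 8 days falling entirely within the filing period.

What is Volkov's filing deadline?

May 6, 2002

24 days after April 3, 2002 is April 27, 2002.
Service was not by mail, so no mail extension applies.
Tolling adds 8 days: April 27, 2002 + 8 days = May 5, 2002.
May 5, 2002 is Sunday. The next qualifying day is May 6, 2002.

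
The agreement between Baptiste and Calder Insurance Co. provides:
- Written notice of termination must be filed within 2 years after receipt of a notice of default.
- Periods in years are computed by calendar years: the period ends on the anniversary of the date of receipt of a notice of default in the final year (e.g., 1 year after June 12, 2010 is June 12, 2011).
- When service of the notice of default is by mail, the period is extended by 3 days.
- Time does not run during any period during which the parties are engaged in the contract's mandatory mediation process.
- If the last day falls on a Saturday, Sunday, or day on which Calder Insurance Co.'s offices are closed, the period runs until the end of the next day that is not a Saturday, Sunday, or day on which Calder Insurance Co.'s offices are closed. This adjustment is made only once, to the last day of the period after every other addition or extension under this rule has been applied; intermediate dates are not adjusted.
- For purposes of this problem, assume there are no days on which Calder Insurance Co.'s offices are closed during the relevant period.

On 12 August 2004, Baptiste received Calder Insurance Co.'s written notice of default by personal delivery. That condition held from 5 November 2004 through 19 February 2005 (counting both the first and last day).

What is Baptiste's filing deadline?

November 27, 2006

2 years after 12 August 2004 is August 12, 2006.
Service was not by mail, so no mail extension applies.
From November 5, 2004 through February 19, 2005 inclusive is 107 days; tolling adds 107 days: August 12, 2006 + 107 days = November 27, 2006.
November 27, 2006 is a Monday and not a day on which Calder Insurance Co.'s offices are closed, so no extension applies.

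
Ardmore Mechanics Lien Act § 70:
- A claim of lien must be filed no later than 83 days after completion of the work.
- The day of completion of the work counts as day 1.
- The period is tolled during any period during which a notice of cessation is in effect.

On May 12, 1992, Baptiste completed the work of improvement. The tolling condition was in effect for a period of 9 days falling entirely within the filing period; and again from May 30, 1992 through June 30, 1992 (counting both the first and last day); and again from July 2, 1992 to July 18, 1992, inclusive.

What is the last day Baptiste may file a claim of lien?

September 29, 1992

Counting May 12, 1992 as day 1, day 83 is August 2, 1992.
Tolling adds 9 days: August 2, 1992 + 9 days = August 11, 1992.
From May 30, 1992 through June 30, 1992 inclusive is 32 days; tolling adds 32 days: August 11, 1992 + 32 days = September 12, 1992.
From July 2, 1992 through July 18, 1992 inclusive is 17 days; tolling adds 17 days: September 12, 1992 + 17 days = September 29, 1992.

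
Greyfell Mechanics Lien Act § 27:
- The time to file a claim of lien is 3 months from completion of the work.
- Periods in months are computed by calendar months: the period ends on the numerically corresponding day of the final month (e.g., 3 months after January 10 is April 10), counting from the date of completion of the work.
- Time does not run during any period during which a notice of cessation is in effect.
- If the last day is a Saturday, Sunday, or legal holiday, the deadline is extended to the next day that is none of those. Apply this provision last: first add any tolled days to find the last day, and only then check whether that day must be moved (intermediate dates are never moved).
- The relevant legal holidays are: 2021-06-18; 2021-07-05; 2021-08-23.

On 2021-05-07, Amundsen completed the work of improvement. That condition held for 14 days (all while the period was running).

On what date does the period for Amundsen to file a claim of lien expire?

3 months after 2021-05-07 is August 7, 2021.
Tolling adds 14 days: August 7, 2021 + 14 days = August 21, 2021.
August 21, 2021 is Saturday; August 22, 2021 is Sunday; August 23, 2021 is a listed holiday. The next qualifying day is August 24, 2021.

August 24, 2021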